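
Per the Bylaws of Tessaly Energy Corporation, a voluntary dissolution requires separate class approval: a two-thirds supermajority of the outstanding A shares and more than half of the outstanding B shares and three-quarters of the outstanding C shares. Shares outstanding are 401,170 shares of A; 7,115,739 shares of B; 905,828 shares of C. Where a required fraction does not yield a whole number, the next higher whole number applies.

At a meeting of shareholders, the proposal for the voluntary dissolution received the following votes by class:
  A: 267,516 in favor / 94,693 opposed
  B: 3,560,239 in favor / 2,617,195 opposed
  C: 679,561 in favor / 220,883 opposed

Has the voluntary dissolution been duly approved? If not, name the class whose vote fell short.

A: 2/3 of 401170 = 267446.67, rounded up to 267447; 267,447 required, 267,516 in favor — approved.
B: a majority of 7115739 is 3557870; 3,557,870 required, 3,560,239 in favor — approved.
C: 3/4 of 905828 = 679371; 679,371 required, 679,561 in favor — approved.

Approved — every class gave the required vote.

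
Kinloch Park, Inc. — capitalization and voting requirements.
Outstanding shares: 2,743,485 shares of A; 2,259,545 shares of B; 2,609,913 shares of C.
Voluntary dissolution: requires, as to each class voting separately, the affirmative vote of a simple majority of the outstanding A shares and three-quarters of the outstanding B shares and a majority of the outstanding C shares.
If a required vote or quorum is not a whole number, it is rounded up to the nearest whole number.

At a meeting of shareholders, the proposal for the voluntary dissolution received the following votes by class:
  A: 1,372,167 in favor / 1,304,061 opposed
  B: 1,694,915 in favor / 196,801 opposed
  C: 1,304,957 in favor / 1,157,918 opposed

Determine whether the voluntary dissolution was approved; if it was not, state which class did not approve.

Approved — every class gave the required vote.

A: a majority of 2743485 is 1371743; 1,371,743 required, 1,372,167 in favor — approved.
B: 3/4 of 2259545 = 1694658.75, rounded up to 1694659; 1,694,659 required, 1,694,915 in favor — approved.
C: a majority of 2609913 is 1304957; 1,304,957 required, 1,304,957 in favor — approved.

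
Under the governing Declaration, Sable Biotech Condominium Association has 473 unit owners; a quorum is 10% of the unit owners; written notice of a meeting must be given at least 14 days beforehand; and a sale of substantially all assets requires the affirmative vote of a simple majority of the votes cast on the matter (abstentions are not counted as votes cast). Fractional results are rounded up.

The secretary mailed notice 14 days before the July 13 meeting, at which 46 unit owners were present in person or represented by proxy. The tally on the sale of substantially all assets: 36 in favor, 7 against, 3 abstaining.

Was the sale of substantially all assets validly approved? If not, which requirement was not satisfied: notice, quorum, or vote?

Notice: 14 days given; 14 required. Satisfied.
Quorum: 10% of 473 = 47.30, rounded up to 48; 46 present. Not satisfied.
Vote: requires a majority of the votes cast (46 − 3 abstaining = 43); a majority of 43 is 22, so 22 needed; 36 in favor. Satisfied.

Invalid — quorum requirement not satisfied.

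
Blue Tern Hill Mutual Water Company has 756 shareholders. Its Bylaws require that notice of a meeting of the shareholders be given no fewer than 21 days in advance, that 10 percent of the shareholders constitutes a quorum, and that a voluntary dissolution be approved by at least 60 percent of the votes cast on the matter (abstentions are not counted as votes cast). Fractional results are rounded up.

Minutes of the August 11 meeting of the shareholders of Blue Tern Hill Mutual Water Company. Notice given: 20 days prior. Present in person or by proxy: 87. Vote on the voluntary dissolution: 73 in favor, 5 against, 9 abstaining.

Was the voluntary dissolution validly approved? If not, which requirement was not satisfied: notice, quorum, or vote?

Invalid — notice requirement not satisfied.

Notice: 20 days given; 21 required. Not satisfied.
Quorum: 10% of 756 = 75.60, rounded up to 76; 87 present. Satisfied.
Vote: requires three-fifths of the votes cast (87 − 9 abstaining = 78); 3/5 of 78 = 46.80, rounded up to 47, so 47 needed; 73 in favor. Satisfied.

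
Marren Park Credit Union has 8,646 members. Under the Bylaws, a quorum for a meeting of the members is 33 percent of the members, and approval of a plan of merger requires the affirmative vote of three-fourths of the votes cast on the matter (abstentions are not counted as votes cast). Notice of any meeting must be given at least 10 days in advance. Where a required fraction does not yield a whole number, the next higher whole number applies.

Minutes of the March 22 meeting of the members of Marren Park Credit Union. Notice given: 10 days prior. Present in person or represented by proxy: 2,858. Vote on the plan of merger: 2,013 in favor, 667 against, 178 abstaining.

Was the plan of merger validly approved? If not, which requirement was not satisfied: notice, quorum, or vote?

Valid — all requirements satisfied.

Notice: 10 days given; 10 required. Satisfied.
Quorum: 33% of 8,646 = 2,853.18, rounded up to 2,854; 2,858 present. Satisfied.
Vote: requires three-fourths of the votes cast (2,858 − 178 abstaining = 2,680); 3/4 of 2680 = 2010, so 2,010 needed; 2,013 in favor. Satisfied.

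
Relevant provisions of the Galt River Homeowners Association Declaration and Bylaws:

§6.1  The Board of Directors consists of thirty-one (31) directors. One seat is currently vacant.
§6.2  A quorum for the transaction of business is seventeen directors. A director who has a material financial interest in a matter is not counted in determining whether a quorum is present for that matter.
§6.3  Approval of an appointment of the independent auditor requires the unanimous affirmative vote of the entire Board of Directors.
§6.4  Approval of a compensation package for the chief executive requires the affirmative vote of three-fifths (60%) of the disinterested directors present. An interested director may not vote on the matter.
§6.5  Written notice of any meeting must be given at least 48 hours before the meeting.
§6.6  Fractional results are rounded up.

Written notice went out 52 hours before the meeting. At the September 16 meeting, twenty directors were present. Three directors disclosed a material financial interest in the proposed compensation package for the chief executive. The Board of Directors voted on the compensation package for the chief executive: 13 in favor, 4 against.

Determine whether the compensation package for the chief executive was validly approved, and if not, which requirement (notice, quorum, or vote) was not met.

Valid — all requirements satisfied.

Notice: 52 hours given; 48 required (52 ≥ 48). Satisfied.
Quorum: 20 present, but the 3 interested directors do not count, leaving 17. Quorum is 17. Satisfied.
Vote: the compensation package for the chief executive requires three-fifths of the disinterested directors present (20 − 3 = 17). 3/5 of 17 = 10.20, rounded up to 11, so 11 affirmative votes are needed; 13 voted in favor. Satisfied.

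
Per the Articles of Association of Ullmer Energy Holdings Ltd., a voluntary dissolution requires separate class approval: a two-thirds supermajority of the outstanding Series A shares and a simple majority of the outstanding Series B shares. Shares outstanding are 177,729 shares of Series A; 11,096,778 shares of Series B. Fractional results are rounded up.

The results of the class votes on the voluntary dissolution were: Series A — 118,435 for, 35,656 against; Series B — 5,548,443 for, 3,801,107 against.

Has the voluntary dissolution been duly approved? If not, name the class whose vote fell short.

Not approved — the Series A shares did not give the required vote.

Series A: 2/3 of 177729 = 118486; 118,486 required, 118,435 in favor — not approved.
Series B: a majority of 11096778 is 5548390; 5,548,390 required, 5,548,443 in favor — approved.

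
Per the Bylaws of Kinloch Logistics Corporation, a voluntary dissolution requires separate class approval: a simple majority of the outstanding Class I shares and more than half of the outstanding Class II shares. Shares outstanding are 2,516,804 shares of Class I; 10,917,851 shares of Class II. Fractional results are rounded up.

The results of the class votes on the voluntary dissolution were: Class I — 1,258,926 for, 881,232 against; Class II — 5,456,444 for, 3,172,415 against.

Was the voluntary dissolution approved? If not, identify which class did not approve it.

Class I: a majority of 2516804 is 1258403; 1,258,403 required, 1,258,926 in favor — approved.
Class II: a majority of 10917851 is 5458926; 5,458,926 required, 5,456,444 in favor — not approved.

Not approved — the Class II shares did not give the required vote.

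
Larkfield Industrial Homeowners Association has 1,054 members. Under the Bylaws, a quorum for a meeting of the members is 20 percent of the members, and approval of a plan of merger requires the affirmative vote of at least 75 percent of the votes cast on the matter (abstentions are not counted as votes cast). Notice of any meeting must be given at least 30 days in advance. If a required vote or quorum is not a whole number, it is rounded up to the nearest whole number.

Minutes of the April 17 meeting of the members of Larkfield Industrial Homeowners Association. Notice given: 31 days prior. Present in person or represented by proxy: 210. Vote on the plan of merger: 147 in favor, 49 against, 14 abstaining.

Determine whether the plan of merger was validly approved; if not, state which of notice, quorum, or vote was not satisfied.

Notice: 31 days given; 30 required. Satisfied.
Quorum: 20% of 1,054 = 210.80, rounded up to 211; 210 present. Not satisfied.
Vote: requires three-fourths of the votes cast (210 − 14 abstaining = 196); 3/4 of 196 = 147, so 147 needed; 147 in favor. Satisfied.

Invalid — quorum requirement not satisfied.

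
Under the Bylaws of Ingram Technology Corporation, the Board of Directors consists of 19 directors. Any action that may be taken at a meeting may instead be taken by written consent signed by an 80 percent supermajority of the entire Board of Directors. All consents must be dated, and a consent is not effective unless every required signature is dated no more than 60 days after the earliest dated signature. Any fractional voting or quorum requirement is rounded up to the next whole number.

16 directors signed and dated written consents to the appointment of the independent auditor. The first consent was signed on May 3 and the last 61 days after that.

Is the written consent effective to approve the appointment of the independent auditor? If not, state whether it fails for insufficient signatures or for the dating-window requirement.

Signatures required: an 80 percent supermajority of 19 — 4/5 of 19 = 15.20, rounded up to 16, so 16 needed; 16 signed. Sufficient.
Dating window: the latest signature is 61 days after the earliest; the limit is 60 days. Outside the window.

Not effective — dating-window requirement not satisfied.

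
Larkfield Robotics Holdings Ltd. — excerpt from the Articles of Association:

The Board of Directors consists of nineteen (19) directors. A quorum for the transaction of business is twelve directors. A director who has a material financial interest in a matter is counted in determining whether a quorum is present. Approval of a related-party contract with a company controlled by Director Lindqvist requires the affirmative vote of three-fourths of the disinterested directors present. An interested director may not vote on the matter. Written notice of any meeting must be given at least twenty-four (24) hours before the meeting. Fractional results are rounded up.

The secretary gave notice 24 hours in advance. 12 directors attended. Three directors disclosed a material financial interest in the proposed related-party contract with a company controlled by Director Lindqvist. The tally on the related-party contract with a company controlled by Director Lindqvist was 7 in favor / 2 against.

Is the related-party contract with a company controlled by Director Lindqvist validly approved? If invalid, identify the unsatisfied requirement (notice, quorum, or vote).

Notice: 24 hours given; 24 required (24 ≥ 24). Satisfied.
Quorum: 12 present (interested directors count toward quorum); quorum is 12. Satisfied.
Vote: the related-party contract with a company controlled by Director Lindqvist requires three-fourths of the disinterested directors present (12 − 3 = 9). 3/4 of 9 = 6.75, rounded up to 7, so 7 affirmative votes are needed; 7 voted in favor. Satisfied.

Valid — all requirements satisfied.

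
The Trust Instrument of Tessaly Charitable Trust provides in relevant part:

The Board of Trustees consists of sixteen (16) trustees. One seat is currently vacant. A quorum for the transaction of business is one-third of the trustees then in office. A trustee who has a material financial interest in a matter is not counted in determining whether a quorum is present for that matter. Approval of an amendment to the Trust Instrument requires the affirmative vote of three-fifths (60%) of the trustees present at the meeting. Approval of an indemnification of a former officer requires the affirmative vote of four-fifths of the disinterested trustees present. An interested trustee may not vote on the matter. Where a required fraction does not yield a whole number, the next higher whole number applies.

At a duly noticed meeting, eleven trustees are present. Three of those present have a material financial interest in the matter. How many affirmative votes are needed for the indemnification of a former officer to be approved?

The indemnification of a former officer requires four-fifths of the disinterested trustees present (11 − 3 = 8).
4/5 of 8 = 6.40, rounded up to 7.

7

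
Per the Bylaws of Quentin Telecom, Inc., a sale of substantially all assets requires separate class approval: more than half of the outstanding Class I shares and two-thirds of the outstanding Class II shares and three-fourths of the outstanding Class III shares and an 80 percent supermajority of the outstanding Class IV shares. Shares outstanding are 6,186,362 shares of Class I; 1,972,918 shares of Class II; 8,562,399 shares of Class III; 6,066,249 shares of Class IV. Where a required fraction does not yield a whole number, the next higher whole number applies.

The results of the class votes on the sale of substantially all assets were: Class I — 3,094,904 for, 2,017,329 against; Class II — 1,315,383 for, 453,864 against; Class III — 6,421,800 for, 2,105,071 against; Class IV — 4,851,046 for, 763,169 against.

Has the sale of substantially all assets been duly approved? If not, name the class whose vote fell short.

Not approved — the Class IV shares did not give the required vote.

Class I: a majority of 6186362 is 3093182; 3,093,182 required, 3,094,904 in favor — approved.
Class II: 2/3 of 1972918 = 1315278.67, rounded up to 1315279; 1,315,279 required, 1,315,383 in favor — approved.
Class III: 3/4 of 8562399 = 6421799.25, rounded up to 6421800; 6,421,800 required, 6,421,800 in favor — approved.
Class IV: 4/5 of 6066249 = 4852999.20, rounded up to 4853000; 4,853,000 required, 4,851,046 in favor — not approved.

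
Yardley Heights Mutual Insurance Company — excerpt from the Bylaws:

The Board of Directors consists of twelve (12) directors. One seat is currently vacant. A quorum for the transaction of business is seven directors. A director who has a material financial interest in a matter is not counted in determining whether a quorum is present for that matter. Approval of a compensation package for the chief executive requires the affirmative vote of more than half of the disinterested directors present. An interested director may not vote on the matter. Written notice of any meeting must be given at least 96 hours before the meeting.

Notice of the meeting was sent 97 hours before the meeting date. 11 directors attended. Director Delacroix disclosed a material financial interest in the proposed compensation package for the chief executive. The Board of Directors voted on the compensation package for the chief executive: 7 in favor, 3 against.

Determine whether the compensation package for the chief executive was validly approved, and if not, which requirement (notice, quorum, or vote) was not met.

Valid — all requirements satisfied.

Notice: 97 hours given; 96 required (97 ≥ 96). Satisfied.
Quorum: 11 present, but the 1 interested director does not count, leaving 10. Quorum is 7. Satisfied.
Vote: the compensation package for the chief executive requires a majority of the disinterested directors present (11 − 1 = 10). A majority of 10 is 6, so 6 affirmative votes are needed; 7 voted in favor. Satisfied.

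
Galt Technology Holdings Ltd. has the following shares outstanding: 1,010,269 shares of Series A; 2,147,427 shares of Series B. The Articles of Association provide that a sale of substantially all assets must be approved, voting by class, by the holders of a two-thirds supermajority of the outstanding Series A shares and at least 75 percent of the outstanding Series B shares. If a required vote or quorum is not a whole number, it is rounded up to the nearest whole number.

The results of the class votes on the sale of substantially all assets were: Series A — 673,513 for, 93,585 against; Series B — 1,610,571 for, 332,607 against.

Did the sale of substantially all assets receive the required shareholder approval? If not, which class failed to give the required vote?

Approved — every class gave the required vote.

Series A: 2/3 of 1010269 = 673512.67, rounded up to 673513; 673,513 required, 673,513 in favor — approved.
Series B: 3/4 of 2147427 = 1610570.25, rounded up to 1610571; 1,610,571 required, 1,610,571 in favor — approved.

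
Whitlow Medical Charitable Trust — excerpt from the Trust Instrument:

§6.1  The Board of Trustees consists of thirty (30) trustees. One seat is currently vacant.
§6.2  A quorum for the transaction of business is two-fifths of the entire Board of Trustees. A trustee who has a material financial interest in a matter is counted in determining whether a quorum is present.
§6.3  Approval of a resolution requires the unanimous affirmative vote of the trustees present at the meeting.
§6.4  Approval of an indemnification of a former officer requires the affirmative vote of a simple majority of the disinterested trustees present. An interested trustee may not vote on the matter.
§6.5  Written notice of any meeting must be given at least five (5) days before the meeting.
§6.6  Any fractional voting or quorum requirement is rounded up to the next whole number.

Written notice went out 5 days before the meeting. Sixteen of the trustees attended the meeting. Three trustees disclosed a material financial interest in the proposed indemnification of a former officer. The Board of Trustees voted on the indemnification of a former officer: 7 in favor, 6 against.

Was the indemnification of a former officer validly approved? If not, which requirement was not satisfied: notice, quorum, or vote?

Notice: 5 days given; 5 required (5 ≥ 5). Satisfied.
Quorum: 16 present (interested trustees count toward quorum); quorum is 12. Satisfied.
Vote: the indemnification of a former officer requires a majority of the disinterested trustees present (16 − 3 = 13). A majority of 13 is 7, so 7 affirmative votes are needed; 7 voted in favor. Satisfied.

Valid — all requirements satisfied.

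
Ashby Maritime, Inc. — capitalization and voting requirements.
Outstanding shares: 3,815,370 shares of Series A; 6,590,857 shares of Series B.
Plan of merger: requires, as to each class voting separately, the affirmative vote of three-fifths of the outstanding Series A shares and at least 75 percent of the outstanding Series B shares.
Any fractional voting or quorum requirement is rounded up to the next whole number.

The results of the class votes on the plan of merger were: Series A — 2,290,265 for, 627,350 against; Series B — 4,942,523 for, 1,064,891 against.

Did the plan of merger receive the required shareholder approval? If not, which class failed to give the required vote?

Not approved — the Series B shares did not give the required vote.

Series A: 3/5 of 3815370 = 2289222; 2,289,222 required, 2,290,265 in favor — approved.
Series B: 3/4 of 6590857 = 4943142.75, rounded up to 4943143; 4,943,143 required, 4,942,523 in favor — not approved.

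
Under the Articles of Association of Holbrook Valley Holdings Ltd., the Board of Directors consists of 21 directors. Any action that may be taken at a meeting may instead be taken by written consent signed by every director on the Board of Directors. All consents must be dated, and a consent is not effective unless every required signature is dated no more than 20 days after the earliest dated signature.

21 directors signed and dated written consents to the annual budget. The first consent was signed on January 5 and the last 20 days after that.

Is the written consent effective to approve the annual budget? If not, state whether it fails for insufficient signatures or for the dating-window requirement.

Effective — both the signature and dating-window requirements are satisfied.

Signatures required: all of 21 — unanimous means all 21, so 21 needed; 21 signed. Sufficient.
Dating window: the latest signature is 20 days after the earliest; the limit is 20 days. Within the window.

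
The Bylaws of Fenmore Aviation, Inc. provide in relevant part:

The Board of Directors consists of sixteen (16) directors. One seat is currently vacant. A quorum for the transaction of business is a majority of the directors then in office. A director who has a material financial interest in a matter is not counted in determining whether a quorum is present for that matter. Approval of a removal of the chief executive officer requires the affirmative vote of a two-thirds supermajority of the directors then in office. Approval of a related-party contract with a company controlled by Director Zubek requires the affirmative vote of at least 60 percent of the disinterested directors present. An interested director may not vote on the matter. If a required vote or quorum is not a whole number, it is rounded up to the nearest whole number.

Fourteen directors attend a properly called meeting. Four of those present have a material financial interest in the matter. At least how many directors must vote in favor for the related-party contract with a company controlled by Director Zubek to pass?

The related-party contract with a company controlled by Director Zubek requires three-fifths of the disinterested directors present (14 − 4 = 10).
3/5 of 10 = 6.

6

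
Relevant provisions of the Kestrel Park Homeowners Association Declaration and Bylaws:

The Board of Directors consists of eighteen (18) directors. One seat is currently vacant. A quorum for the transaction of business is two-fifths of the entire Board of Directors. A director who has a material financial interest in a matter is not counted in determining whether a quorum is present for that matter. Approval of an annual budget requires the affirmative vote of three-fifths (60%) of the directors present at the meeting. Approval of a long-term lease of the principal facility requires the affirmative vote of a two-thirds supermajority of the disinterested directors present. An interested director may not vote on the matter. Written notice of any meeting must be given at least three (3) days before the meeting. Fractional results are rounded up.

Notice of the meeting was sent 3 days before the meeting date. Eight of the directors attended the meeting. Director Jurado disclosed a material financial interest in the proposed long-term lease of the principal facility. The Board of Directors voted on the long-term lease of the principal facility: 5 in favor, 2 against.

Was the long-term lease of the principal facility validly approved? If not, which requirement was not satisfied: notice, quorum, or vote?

Invalid — quorum requirement not satisfied.

Notice: 3 days given; 3 required (3 ≥ 3). Satisfied.
Quorum: 8 present, but the 1 interested director does not count, leaving 7. Quorum is 8. Not satisfied.
Vote: the long-term lease of the principal facility requires two-thirds of the disinterested directors present (8 − 1 = 7). 2/3 of 7 = 4.67, rounded up to 5, so 5 affirmative votes are needed; 5 voted in favor. Satisfied. (Moot — without a quorum no business can be validly transacted.)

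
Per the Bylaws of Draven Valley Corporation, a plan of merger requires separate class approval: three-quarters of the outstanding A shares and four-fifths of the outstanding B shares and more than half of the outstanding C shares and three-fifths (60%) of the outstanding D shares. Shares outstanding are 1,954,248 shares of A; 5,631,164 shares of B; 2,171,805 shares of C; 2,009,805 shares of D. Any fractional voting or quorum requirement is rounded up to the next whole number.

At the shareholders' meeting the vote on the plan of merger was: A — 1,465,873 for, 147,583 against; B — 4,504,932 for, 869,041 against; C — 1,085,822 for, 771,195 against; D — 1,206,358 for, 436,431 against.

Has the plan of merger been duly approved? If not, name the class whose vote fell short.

Not approved — the C shares did not give the required vote.

A: 3/4 of 1954248 = 1465686; 1,465,686 required, 1,465,873 in favor — approved.
B: 4/5 of 5631164 = 4504931.20, rounded up to 4504932; 4,504,932 required, 4,504,932 in favor — approved.
C: a majority of 2171805 is 1085903; 1,085,903 required, 1,085,822 in favor — not approved.
D: 3/5 of 2009805 = 1205883; 1,205,883 required, 1,206,358 in favor — approved.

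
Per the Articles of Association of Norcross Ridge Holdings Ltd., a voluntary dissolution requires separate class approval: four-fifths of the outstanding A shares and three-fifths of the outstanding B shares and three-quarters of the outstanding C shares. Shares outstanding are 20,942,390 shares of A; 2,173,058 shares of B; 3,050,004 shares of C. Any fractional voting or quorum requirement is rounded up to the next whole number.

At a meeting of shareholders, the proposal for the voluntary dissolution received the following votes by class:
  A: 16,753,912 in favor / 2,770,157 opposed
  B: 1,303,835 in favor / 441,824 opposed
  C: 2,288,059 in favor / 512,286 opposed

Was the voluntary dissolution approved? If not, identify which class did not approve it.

Approved — every class gave the required vote.

A: 4/5 of 20942390 = 16753912; 16,753,912 required, 16,753,912 in favor — approved.
B: 3/5 of 2173058 = 1303834.80, rounded up to 1303835; 1,303,835 required, 1,303,835 in favor — approved.
C: 3/4 of 3050004 = 2287503; 2,287,503 required, 2,288,059 in favor — approved.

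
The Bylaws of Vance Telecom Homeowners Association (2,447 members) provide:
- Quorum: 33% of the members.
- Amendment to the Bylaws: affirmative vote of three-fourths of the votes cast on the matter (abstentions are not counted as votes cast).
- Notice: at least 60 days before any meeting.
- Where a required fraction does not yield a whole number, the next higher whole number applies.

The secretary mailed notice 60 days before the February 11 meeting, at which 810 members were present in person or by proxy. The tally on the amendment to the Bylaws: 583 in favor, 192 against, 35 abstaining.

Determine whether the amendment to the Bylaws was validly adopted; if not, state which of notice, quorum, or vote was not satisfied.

Notice: 60 days given; 60 required. Satisfied.
Quorum: 33% of 2,447 = 807.51, rounded up to 808; 810 present. Satisfied.
Vote: requires three-fourths of the votes cast (810 − 35 abstaining = 775); 3/4 of 775 = 581.25, rounded up to 582, so 582 needed; 583 in favor. Satisfied.

Valid — all requirements satisfied.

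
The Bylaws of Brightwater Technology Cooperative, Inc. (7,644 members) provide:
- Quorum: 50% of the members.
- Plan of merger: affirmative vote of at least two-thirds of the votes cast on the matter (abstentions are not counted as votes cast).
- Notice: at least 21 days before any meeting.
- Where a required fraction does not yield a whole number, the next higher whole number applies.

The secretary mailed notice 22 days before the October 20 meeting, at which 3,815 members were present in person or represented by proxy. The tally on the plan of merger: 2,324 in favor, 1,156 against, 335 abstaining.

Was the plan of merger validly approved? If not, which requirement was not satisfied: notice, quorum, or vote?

Notice: 22 days given; 21 required. Satisfied.
Quorum: 50% of 7,644 = 3,822; 3,815 present. Not satisfied.
Vote: requires two-thirds of the votes cast (3,815 − 335 abstaining = 3,480); 2/3 of 3480 = 2320, so 2,320 needed; 2,324 in favor. Satisfied.

Invalid — quorum requirement not satisfied.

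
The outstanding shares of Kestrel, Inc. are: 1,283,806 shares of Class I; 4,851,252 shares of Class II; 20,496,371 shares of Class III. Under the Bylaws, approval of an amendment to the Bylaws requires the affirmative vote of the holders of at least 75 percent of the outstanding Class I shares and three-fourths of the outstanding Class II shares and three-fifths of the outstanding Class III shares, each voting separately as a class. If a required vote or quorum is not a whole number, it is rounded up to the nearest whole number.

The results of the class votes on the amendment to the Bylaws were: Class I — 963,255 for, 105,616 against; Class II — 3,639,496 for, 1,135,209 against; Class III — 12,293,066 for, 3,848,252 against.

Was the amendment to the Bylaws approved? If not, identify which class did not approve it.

Class I: 3/4 of 1283806 = 962854.50, rounded up to 962855; 962,855 required, 963,255 in favor — approved.
Class II: 3/4 of 4851252 = 3638439; 3,638,439 required, 3,639,496 in favor — approved.
Class III: 3/5 of 20496371 = 12297822.60, rounded up to 12297823; 12,297,823 required, 12,293,066 in favor — not approved.

Not approved — the Class III shares did not give the required vote.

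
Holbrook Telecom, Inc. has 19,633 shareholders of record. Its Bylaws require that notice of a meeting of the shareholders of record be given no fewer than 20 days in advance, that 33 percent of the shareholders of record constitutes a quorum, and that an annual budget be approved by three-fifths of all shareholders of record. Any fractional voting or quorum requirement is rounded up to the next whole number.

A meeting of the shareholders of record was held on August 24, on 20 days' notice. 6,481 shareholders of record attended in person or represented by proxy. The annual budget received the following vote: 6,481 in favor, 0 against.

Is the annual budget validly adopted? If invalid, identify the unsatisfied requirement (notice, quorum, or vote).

Notice: 20 days given; 20 required. Satisfied.
Quorum: 33% of 19,633 = 6,478.89, rounded up to 6,479; 6,481 present. Satisfied.
Vote: requires three-fifths of all shareholders of record (19,633); 3/5 of 19633 = 11779.80, rounded up to 11780, so 11,780 needed; 6,481 in favor. Not satisfied.

Invalid — vote requirement not satisfied.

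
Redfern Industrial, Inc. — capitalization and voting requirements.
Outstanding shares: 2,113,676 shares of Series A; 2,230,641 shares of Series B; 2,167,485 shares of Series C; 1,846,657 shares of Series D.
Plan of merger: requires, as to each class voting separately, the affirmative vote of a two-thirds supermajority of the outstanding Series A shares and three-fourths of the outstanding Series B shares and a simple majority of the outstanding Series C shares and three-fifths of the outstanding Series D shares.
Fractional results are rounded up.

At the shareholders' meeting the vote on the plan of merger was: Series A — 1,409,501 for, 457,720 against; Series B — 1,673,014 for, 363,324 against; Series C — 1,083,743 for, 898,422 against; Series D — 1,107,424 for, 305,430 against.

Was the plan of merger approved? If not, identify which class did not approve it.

Series A: 2/3 of 2113676 = 1409117.33, rounded up to 1409118; 1,409,118 required, 1,409,501 in favor — approved.
Series B: 3/4 of 2230641 = 1672980.75, rounded up to 1672981; 1,672,981 required, 1,673,014 in favor — approved.
Series C: a majority of 2167485 is 1083743; 1,083,743 required, 1,083,743 in favor — approved.
Series D: 3/5 of 1846657 = 1107994.20, rounded up to 1107995; 1,107,995 required, 1,107,424 in favor — not approved.

Not approved — the Series D shares did not give the required vote.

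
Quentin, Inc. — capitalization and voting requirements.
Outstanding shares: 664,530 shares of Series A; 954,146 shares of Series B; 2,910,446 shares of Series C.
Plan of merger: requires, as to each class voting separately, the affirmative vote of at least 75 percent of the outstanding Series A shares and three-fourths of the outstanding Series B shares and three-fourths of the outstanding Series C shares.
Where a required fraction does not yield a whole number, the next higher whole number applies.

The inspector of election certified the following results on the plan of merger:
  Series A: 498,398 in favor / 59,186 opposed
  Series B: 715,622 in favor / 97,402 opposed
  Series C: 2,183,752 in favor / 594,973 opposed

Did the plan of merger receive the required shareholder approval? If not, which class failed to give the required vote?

Approved — every class gave the required vote.

Series A: 3/4 of 664530 = 498397.50, rounded up to 498398; 498,398 required, 498,398 in favor — approved.
Series B: 3/4 of 954146 = 715609.50, rounded up to 715610; 715,610 required, 715,622 in favor — approved.
Series C: 3/4 of 2910446 = 2182834.50, rounded up to 2182835; 2,182,835 required, 2,183,752 in favor — approved.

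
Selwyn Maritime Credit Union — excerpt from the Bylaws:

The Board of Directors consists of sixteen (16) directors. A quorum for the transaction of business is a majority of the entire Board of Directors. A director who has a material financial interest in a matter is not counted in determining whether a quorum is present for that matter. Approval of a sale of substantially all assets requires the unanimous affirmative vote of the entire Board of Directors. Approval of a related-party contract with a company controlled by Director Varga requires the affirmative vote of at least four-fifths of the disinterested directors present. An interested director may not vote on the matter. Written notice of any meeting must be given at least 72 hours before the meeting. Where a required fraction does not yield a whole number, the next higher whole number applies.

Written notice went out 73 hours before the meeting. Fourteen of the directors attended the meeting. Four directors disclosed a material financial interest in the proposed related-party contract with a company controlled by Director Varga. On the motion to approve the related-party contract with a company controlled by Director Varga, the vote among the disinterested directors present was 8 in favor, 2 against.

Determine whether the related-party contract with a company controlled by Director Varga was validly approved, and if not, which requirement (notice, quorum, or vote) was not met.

Valid — all requirements satisfied.

Notice: 73 hours given; 72 required (73 ≥ 72). Satisfied.
Quorum: 14 present, but the 4 interested directors do not count, leaving 10. Quorum is 9. Satisfied.
Vote: the related-party contract with a company controlled by Director Varga requires four-fifths of the disinterested directors present (14 − 4 = 10). 4/5 of 10 = 8, so 8 affirmative votes are needed; 8 voted in favor. Satisfied.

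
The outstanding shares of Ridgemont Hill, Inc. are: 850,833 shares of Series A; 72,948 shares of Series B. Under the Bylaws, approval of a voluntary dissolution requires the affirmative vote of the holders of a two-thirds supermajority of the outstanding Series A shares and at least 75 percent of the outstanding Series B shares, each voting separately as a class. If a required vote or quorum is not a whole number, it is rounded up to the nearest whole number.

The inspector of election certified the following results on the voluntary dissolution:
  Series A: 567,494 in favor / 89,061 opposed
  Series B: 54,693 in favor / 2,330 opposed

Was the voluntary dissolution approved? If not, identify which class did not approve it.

Series A: 2/3 of 850833 = 567222; 567,222 required, 567,494 in favor — approved.
Series B: 3/4 of 72948 = 54711; 54,711 required, 54,693 in favor — not approved.

Not approved — the Series B shares did not give the required vote.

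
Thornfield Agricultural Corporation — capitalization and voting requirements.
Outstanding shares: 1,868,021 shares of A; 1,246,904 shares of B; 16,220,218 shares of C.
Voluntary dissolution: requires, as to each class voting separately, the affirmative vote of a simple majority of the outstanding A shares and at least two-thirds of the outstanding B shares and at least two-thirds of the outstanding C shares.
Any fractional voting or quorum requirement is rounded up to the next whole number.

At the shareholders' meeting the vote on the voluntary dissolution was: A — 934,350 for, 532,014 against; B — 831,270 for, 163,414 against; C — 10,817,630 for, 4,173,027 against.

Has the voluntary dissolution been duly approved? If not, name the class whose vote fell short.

A: a majority of 1868021 is 934011; 934,011 required, 934,350 in favor — approved.
B: 2/3 of 1246904 = 831269.33, rounded up to 831270; 831,270 required, 831,270 in favor — approved.
C: 2/3 of 16220218 = 10813478.67, rounded up to 10813479; 10,813,479 required, 10,817,630 in favor — approved.

Approved — every class gave the required vote.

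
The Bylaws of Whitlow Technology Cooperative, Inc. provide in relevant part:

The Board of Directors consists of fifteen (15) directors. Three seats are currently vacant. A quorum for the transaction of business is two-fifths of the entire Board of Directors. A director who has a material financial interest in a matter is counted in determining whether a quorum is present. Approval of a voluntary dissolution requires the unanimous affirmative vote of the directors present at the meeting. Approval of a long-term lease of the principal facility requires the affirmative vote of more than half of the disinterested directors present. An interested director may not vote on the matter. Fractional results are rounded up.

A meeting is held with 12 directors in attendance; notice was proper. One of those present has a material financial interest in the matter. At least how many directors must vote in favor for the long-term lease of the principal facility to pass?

The long-term lease of the principal facility requires a majority of the disinterested directors present (12 − 1 = 11).
A majority of 11 is 6.

6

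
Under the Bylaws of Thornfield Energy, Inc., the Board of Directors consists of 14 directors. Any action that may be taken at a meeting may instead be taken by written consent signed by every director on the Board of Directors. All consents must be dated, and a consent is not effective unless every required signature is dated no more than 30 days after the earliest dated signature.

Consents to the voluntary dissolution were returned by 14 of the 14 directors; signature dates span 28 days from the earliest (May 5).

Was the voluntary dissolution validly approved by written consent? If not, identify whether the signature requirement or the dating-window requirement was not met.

Signatures required: the unanimous vote of 14 — unanimous means all 14, so 14 needed; 14 signed. Sufficient.
Dating window: the latest signature is 28 days after the earliest; the limit is 30 days. Within the window.

Effective — both the signature and dating-window requirements are satisfied.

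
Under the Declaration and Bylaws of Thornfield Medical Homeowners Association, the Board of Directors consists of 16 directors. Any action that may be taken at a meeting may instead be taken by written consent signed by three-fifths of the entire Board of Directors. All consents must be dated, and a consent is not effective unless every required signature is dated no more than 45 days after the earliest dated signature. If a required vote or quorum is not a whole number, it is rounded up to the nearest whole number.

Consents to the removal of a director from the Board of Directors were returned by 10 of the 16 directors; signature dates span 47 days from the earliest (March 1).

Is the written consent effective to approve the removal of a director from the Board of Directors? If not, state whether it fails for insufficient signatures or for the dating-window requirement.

Signatures required: three-fifths of 16 — 3/5 of 16 = 9.60, rounded up to 10, so 10 needed; 10 signed. Sufficient.
Dating window: the latest signature is 47 days after the earliest; the limit is 45 days. Outside the window.

Not effective — dating-window requirement not satisfied.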